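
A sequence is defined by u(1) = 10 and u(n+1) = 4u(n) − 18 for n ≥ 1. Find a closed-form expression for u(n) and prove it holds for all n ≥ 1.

Claim: u(n) = 4^n + 6.

Base case: u(1) = 10, and 4^1 + 6 = 4 + 6 = 10.
Assume u(k) = 4^k + 6 for some k ≥ 1.
Then u(k+1) = 4u(k) − 18 = 4·(4^k + 6) − 18 = 4^{k+1} + 24 − 18 = 4^{k+1} + 6.
So the formula holds for k+1, and by induction u(n) = 4^n + 6 for all n ≥ 1.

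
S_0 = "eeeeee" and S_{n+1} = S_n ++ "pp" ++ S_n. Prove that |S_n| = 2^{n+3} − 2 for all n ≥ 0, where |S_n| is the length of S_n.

Base case: |S_0| = 6, and 2^{0+3} − 2 = 6.
Assume |S_k| = 2^{k+3} − 2.
Then |S_{k+1}| = |S_k| + 2 + |S_k| = 2|S_k| + 2 = 2(2^{k+3} − 2) + 2 = 2^{k+1+3} − 4 + 2 = 2^{k+1+3} − 2.
So the formula holds for k+1, and by induction |S_n| = 2^{n+3} − 2 for all n ≥ 0.

|S_n| = 2^{n+3} − 2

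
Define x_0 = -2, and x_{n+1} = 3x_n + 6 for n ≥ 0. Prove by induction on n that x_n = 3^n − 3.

Base case: x_0 = -2, and 3^0 − 3 = 1 − 3 = -2.
Assume x_j = 3^j − 3 for some j ≥ 0.
Then x_{j+1} = 3x_j + 6 = 3·(3^j − 3) + 6 = 3^{j+1} − 9 + 6 = 3^{j+1} − 3.
Hence x_n = 3^n − 3 for every n ≥ 0, by induction.

x_n = 3^n − 3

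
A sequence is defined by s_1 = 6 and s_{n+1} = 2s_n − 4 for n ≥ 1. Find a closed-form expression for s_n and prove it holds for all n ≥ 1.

Claim: s_n = 2^n + 4.

Base case: s_1 = 6, and 2^1 + 4 = 2 + 4 = 6.
Assume s_m = 2^m + 4 for some m ≥ 1.
Then s_{m+1} = 2s_m − 4 = 2·(2^m + 4) − 4 = 2^{m+1} + 8 − 4 = 2^{m+1} + 4.
Hence s_n = 2^n + 4 for every n ≥ 1, by induction.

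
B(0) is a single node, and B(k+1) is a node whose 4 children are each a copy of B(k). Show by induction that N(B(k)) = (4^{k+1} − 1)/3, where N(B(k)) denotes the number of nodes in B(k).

Base case: N(B(0)) = 1, and (4^{0+1} − 1)/3 = 1.
Assume N(B(m)) = (4^{m+1} − 1)/3.
Then N(B(m+1)) = 1 + 4N(B(m)) = 1 + 4·(4^{m+1} − 1)/3 = 1 + (4^{m+2} − 4)/3 = (3 + 4^{m+2} − 4)/3 = (4^{m+2} − 1)/3.
This completes the inductive step, so N(B(k)) = (4^{k+1} − 1)/3 for all k ≥ 0.

N(B(k)) = (4^{k+1} − 1)/3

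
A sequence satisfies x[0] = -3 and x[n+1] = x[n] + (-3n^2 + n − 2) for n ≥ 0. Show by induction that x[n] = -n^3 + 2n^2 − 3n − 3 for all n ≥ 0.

Base case: x[0] = -3, and -0^3 + 2·0^2 − 3·0 − 3 = -3.
Assume x[m] = -m^3 + 2m^2 − 3m − 3.
Then x[m+1] = x[m] + (-3m^2 + m − 2) = (-m^3 + 2m^2 − 3m − 3) + (-3m^2 + m − 2) = -m^3 − m^2 − 2m − 5,
and -(m+1)^3 + 2·(m+1)^2 − 3·(m+1) − 3 = -m^3 − m^2 − 2m − 5.
This completes the inductive step, so x[n] = -n^3 + 2n^2 − 3n − 3 for all n ≥ 0.

x[n] = -n^3 + 2n^2 − 3n − 3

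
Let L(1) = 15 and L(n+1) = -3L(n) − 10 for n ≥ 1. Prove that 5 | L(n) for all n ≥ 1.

Base case: L(1) = 15 = 5·3, so 5 | L(1).
Assume 5 | L(m), so L(m) = 5t for some integer t.
Then L(m+1) = -3L(m) − 10 = -3·(5t) − 10 = 5(-3t − 2), so 5 | L(m+1).
So the property holds for m+1, and by induction 5 | L(n) for all n ≥ 1.

5 | L(n)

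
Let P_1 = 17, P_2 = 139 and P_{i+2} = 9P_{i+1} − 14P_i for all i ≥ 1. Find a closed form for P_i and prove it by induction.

Claim: P_i = 3·7^i − 2·2^i.

Base cases: P_1 = 17 and 3·7^1 − 2·2^1 = 17; P_2 = 139 and 3·7^2 − 2·2^2 = 139.
Assume P_j = 3·7^j − 2·2^j for all 1 ≤ j ≤ r, where r ≥ 2.
Then P_{r+1} = 9P_r − 14P_{r−1} = 9·(3·7^r − 2·2^r) − 14·(3·7^{r−1} − 2·2^{r−1}) = 3·(9·7 − 14)7^{r−1} − 2·(9·2 − 14)2^{r−1} = 147·7^{r−1} − 8·2^{r−1} = 3·7^{r+1} − 2·2^{r+1}.
This completes the inductive step, so P_i = 3·7^i − 2·2^i for all i ≥ 1.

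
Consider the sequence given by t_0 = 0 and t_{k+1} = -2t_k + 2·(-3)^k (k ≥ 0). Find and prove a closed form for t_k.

Claim: t_k = 2·(-2)^k − 2·(-3)^k.

Base case: t_0 = 0, and 2·(-2)^0 − 2·(-3)^0 = 2 − 2 = 0.
Assume t_r = 2·(-2)^r − 2·(-3)^r for some r ≥ 0.
Then t_{r+1} = -2t_r + 2·(-3)^r = -2·(2·(-2)^r − 2·(-3)^r) + 2·(-3)^r = 2·(-2)^{r+1} + 4·(-3)^r + 2·(-3)^r = 2·(-2)^{r+1} + 6·(-3)^r = 2·(-2)^{r+1} − 2·(-3)^{r+1}.
Hence t_k = 2·(-2)^k − 2·(-3)^k for every k ≥ 0, by induction.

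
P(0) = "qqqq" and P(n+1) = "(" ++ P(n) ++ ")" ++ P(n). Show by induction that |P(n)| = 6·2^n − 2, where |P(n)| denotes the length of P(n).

Base case: |P(0)| = 4, and 6·2^0 − 2 = 4.
Assume |P(j)| = 6·2^j − 2.
Then |P(j+1)| = 1 + |P(j)| + 1 + |P(j)| = 2|P(j)| + 2 = 2(6·2^j − 2) + 2 = 6·2^{j+1} − 4 + 2 = 6·2^{j+1} − 2.
By induction, |P(n)| = 6·2^n − 2 for all n ≥ 0.

|P(n)| = 6·2^n − 2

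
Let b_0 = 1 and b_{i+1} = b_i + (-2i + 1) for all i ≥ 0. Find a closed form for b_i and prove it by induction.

Claim: b_i = -i^2 + 2i + 1.

Base case: b_0 = 1, and -0^2 + 2·0 + 1 = 1.
Assume b_r = -r^2 + 2r + 1.
Then b_{r+1} = b_r + (-2r + 1) = (-r^2 + 2r + 1) + (-2r + 1) = -r^2 + 2,
and -(r+1)^2 + 2·(r+1) + 1 = -r^2 + 2.
Hence b_i = -i^2 + 2i + 1 for every i ≥ 0, by induction.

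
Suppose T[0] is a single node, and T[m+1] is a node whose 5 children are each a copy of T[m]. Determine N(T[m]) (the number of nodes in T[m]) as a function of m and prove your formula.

Claim: N(T[m]) = (5^{m+1} − 1)/4.

Base case: N(T[0]) = 1, and (5^{0+1} − 1)/4 = 1.
Assume N(T[k]) = (5^{k+1} − 1)/4.
Then N(T[k+1]) = 1 + 5N(T[k]) = 1 + 5·(5^{k+1} − 1)/4 = 1 + (5^{k+2} − 5)/4 = (4 + 5^{k+2} − 5)/4 = (5^{k+2} − 1)/4.
Hence N(T[m]) = (5^{m+1} − 1)/4 for every m ≥ 0, by induction.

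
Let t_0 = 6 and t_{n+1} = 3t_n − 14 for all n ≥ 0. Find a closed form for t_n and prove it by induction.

Claim: t_n = -3^n + 7.

Base case: t_0 = 6, and -3^0 + 7 = -1 + 7 = 6.
Assume t_k = -3^k + 7 for some k ≥ 0.
Then t_{k+1} = 3t_k − 14 = 3·(-3^k + 7) − 14 = -3^{k+1} + 21 − 14 = -3^{k+1} + 7.
By induction, t_n = -3^n + 7 for all n ≥ 0.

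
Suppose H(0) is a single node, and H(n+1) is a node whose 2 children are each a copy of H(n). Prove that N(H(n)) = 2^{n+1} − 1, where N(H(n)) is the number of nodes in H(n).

Base case: N(H(0)) = 1, and 2^{0+1} − 1 = 1.
Assume N(H(m)) = 2^{m+1} − 1.
Then N(H(m+1)) = 1 + 2N(H(m)) = 1 + 2(2^{m+1} − 1) = 2^{m+2} − 2 + 1 = 2^{m+2} − 1.
Hence N(H(n)) = 2^{n+1} − 1 for every n ≥ 0, by induction.

N(H(n)) = 2^{n+1} − 1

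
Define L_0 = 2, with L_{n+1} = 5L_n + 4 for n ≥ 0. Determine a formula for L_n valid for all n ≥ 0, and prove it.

Claim: L_n = 3·5^n − 1.

Base case: L_0 = 2, and 3·5^0 − 1 = 3 − 1 = 2.
Assume L_m = 3·5^m − 1 for some m ≥ 0.
Then L_{m+1} = 5L_m + 4 = 5·(3·5^m − 1) + 4 = 15·5^m − 5 + 4 = 3·5^{m+1} − 1.
Hence L_n = 3·5^n − 1 for every n ≥ 0, by induction.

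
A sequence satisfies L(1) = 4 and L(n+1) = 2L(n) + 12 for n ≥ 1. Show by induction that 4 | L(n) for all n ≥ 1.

Base case: L(1) = 4 = 4·1, so 4 | L(1).
Assume 4 | L(m), so L(m) = 4t for some integer t.
Then L(m+1) = 2L(m) + 12 = 2·(4t) + 12 = 4(2t + 3), so 4 | L(m+1).
By induction, 4 | L(n) for all n ≥ 1.

4 | L(n)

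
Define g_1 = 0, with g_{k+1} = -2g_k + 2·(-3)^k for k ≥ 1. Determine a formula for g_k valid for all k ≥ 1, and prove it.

Claim: g_k = 3·(-2)^k − 2·(-3)^k.

Base case: g_1 = 0, and 3·(-2)^1 − 2·(-3)^1 = -6 + 6 = 0.
Assume g_m = 3·(-2)^m − 2·(-3)^m for some m ≥ 1.
Then g_{m+1} = -2g_m + 2·(-3)^m = -2·(3·(-2)^m − 2·(-3)^m) + 2·(-3)^m = 3·(-2)^{m+1} + 4·(-3)^m + 2·(-3)^m = 3·(-2)^{m+1} + 6·(-3)^m = 3·(-2)^{m+1} − 2·(-3)^{m+1}.
Hence g_k = 3·(-2)^k − 2·(-3)^k for every k ≥ 1, by induction.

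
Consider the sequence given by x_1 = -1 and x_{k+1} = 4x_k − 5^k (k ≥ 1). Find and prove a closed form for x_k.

Claim: x_k = 4^k − 5^k.

Base case: x_1 = -1, and 4^1 − 5^1 = 4 − 5 = -1.
Assume x_m = 4^m − 5^m for some m ≥ 1.
Then x_{m+1} = 4x_m − 5^m = 4·(4^m − 5^m) − 5^m = 4^{m+1} − 4·5^m − 5^m = 4^{m+1} − 5·5^m = 4^{m+1} − 5^{m+1}.
Hence x_k = 4^k − 5^k for every k ≥ 1, by induction.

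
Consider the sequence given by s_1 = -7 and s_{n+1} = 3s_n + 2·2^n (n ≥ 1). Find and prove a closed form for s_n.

Claim: s_n = -3^n − 2·2^n.

Base case: s_1 = -7, and -3^1 − 2·2^1 = -3 − 4 = -7.
Assume s_k = -3^k − 2·2^k for some k ≥ 1.
Then s_{k+1} = 3s_k + 2·2^k = 3·(-3^k − 2·2^k) + 2·2^k = -3^{k+1} − 6·2^k + 2·2^k = -3^{k+1} − 4·2^k = -3^{k+1} − 2·2^{k+1}.
By induction, s_n = -3^n − 2·2^n for all n ≥ 1.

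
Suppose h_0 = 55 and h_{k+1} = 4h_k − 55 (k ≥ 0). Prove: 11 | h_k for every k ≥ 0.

Base case: h_0 = 55 = 11·5, so 11 | h_0.
Assume 11 | h_r, so h_r = 11t for some integer t.
Then h_{r+1} = 4h_r − 55 = 4·(11t) − 55 = 11(4t − 5), so 11 | h_{r+1}.
Hence 11 | h_k for every k ≥ 0, by induction.

11 | h_k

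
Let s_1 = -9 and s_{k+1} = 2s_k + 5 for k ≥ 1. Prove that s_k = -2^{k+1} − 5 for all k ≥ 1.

Base case: s_1 = -9, and -2^{1+1} − 5 = -4 − 5 = -9.
Assume s_r = -2^{r+1} − 5 for some r ≥ 1.
Then s_{r+1} = 2s_r + 5 = 2·(-2^{r+1} − 5) + 5 = -2^{r+2} − 10 + 5 = -2^{r+2} − 5.
This completes the inductive step, so s_k = -2^{k+1} − 5 for all k ≥ 1.

s_k = -2^{k+1} − 5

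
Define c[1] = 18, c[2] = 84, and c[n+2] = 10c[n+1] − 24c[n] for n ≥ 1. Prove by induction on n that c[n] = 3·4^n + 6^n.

Base cases: c[1] = 18 and 3·4^1 + 6^1 = 18; c[2] = 84 and 3·4^2 + 6^2 = 84.
Assume c[j] = 3·4^j + 6^j for all 1 ≤ j ≤ k, where k ≥ 2.
Then c[k+1] = 10c[k] − 24c[k−1] = 10·(3·4^k + 6^k) − 24·(3·4^{k−1} + 6^{k−1}) = 3·(10·4 − 24)4^{k−1} + (10·6 − 24)6^{k−1} = 48·4^{k−1} + 36·6^{k−1} = 3·4^{k+1} + 6^{k+1}.
This completes the inductive step, so c[n] = 3·4^n + 6^n for all n ≥ 1.

c[n] = 3·4^n + 6^n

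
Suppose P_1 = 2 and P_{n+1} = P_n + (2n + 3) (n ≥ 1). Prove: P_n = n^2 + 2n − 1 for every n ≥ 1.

Base case: P_1 = 2, and 1^2 + 2·1 − 1 = 2.
Assume P_m = m^2 + 2m − 1.
Then P_{m+1} = P_m + (2m + 3) = (m^2 + 2m − 1) + (2m + 3) = m^2 + 4m + 2,
and (m+1)^2 + 2·(m+1) − 1 = m^2 + 4m + 2.
This completes the inductive step, so P_n = n^2 + 2n − 1 for all n ≥ 1.

P_n = n^2 + 2n − 1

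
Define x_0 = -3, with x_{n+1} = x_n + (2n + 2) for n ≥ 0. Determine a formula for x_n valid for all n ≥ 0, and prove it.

Claim: x_n = n^2 + n − 3.

Base case: x_0 = -3, and 0^2 + 0 − 3 = -3.
Assume x_k = k^2 + k − 3.
Then x_{k+1} = x_k + (2k + 2) = (k^2 + k − 3) + (2k + 2) = k^2 + 3k − 1,
and (k+1)^2 + (k+1) − 3 = k^2 + 3k − 1.
This completes the inductive step, so x_n = n^2 + n − 3 for all n ≥ 0.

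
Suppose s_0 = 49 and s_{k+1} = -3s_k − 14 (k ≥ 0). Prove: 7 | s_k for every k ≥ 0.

Base case: s_0 = 49 = 7·7, so 7 | s_0.
Assume 7 | s_r, so s_r = 7t for some integer t.
Then s_{r+1} = -3s_r − 14 = -3·(7t) − 14 = 7(-3t − 2), so 7 | s_{r+1}.
Hence 7 | s_k for every k ≥ 0, by induction.

7 | s_k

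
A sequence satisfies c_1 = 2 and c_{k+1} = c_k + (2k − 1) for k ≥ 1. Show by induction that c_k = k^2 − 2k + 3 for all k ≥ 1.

Base case: c_1 = 2, and 1^2 − 2·1 + 3 = 2.
Assume c_r = r^2 − 2r + 3.
Then c_{r+1} = c_r + (2r − 1) = (r^2 − 2r + 3) + (2r − 1) = r^2 + 2,
and (r+1)^2 − 2·(r+1) + 3 = r^2 + 2.
By induction, c_k = k^2 − 2k + 3 for all k ≥ 1.

c_k = k^2 − 2k + 3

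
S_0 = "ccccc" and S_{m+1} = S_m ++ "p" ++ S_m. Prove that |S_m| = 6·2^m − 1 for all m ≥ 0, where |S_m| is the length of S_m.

Base case: |S_0| = 5, and 6·2^0 − 1 = 5.
Assume |S_r| = 6·2^r − 1.
Then |S_{r+1}| = |S_r| + 1 + |S_r| = 2|S_r| + 1 = 2(6·2^r − 1) + 1 = 6·2^{r+1} − 2 + 1 = 6·2^{r+1} − 1.
This completes the inductive step, so |S_m| = 6·2^m − 1 for all m ≥ 0.

|S_m| = 6·2^m − 1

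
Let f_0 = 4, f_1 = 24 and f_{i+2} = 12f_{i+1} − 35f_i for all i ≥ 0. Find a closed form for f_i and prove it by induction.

Claim: f_i = 2·7^i + 2·5^i.

Base cases: f_0 = 4 and 2·7^0 + 2·5^0 = 4; f_1 = 24 and 2·7^1 + 2·5^1 = 24.
Assume f_t = 2·7^t + 2·5^t for all 0 ≤ t ≤ j, where j ≥ 1.
Then f_{j+1} = 12f_j − 35f_{j−1} = 12·(2·7^j + 2·5^j) − 35·(2·7^{j−1} + 2·5^{j−1}) = 2·(12·7 − 35)7^{j−1} + 2·(12·5 − 35)5^{j−1} = 98·7^{j−1} + 50·5^{j−1} = 2·7^{j+1} + 2·5^{j+1}.
This completes the inductive step, so f_i = 2·7^i + 2·5^i for all i ≥ 0.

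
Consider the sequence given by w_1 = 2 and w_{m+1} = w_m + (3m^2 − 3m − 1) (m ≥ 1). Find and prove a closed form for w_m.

Claim: w_m = m^3 − 3m^2 + m + 3.

Base case: w_1 = 2, and 1^3 − 3·1^2 + 1 + 3 = 2.
Assume w_k = k^3 − 3k^2 + k + 3.
Then w_{k+1} = w_k + (3k^2 − 3k − 1) = (k^3 − 3k^2 + k + 3) + (3k^2 − 3k − 1) = k^3 − 2k + 2,
and (k+1)^3 − 3·(k+1)^2 + (k+1) + 3 = k^3 − 2k + 2.
This completes the inductive step, so w_m = m^3 − 3m^2 + m + 3 for all m ≥ 1.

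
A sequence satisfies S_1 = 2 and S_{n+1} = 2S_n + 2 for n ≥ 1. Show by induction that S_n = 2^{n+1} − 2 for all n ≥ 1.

Base case: S_1 = 2, and 2^{1+1} − 2 = 4 − 2 = 2.
Assume S_m = 2^{m+1} − 2 for some m ≥ 1.
Then S_{m+1} = 2S_m + 2 = 2·(2^{m+1} − 2) + 2 = 2^{m+2} − 4 + 2 = 2^{m+2} − 2.
So the formula holds for m+1, and by induction S_n = 2^{n+1} − 2 for all n ≥ 1.

S_n = 2^{n+1} − 2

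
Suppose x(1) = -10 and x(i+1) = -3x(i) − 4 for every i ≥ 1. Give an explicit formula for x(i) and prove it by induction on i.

Claim: x(i) = 3·(-3)^i − 1.

Base case: x(1) = -10, and 3·(-3)^1 − 1 = -9 − 1 = -10.
Assume x(j) = 3·(-3)^j − 1 for some j ≥ 1.
Then x(j+1) = -3x(j) − 4 = -3·(3·(-3)^j − 1) − 4 = -9·(-3)^j + 3 − 4 = 3·(-3)^{j+1} − 1.
By induction, x(i) = 3·(-3)^i − 1 for all i ≥ 1.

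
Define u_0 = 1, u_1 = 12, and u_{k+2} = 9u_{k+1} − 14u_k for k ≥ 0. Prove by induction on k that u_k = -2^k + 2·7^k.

Base cases: u_0 = 1 and -2^0 + 2·7^0 = 1; u_1 = 12 and -2^1 + 2·7^1 = 12.
Assume u_j = -2^j + 2·7^j for all 0 ≤ j ≤ r, where r ≥ 1.
Then u_{r+1} = 9u_r − 14u_{r−1} = 9·(-2^r + 2·7^r) − 14·(-2^{r−1} + 2·7^{r−1}) = -(9·2 − 14)2^{r−1} + 2·(9·7 − 14)7^{r−1} = -4·2^{r−1} + 98·7^{r−1} = -2^{r+1} + 2·7^{r+1}.
Hence u_k = -2^k + 2·7^k for every k ≥ 0, by strong induction.

u_k = -2^k + 2·7^k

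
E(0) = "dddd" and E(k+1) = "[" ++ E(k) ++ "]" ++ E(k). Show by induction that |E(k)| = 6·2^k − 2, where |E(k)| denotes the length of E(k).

Base case: |E(0)| = 4, and 6·2^0 − 2 = 4.
Assume |E(r)| = 6·2^r − 2.
Then |E(r+1)| = 1 + |E(r)| + 1 + |E(r)| = 2|E(r)| + 2 = 2(6·2^r − 2) + 2 = 6·2^{r+1} − 4 + 2 = 6·2^{r+1} − 2.
So the formula holds for r+1, and by induction |E(k)| = 6·2^k − 2 for all k ≥ 0.

|E(k)| = 6·2^k − 2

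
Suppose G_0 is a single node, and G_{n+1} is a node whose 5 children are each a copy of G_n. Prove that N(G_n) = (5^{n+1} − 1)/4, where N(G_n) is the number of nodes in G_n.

Base case: N(G_0) = 1, and (5^{0+1} − 1)/4 = 1.
Assume N(G_r) = (5^{r+1} − 1)/4.
Then N(G_{r+1}) = 1 + 5N(G_r) = 1 + 5·(5^{r+1} − 1)/4 = 1 + (5^{r+2} − 5)/4 = (4 + 5^{r+2} − 5)/4 = (5^{r+2} − 1)/4.
Hence N(G_n) = (5^{n+1} − 1)/4 for every n ≥ 0, by induction.

N(G_n) = (5^{n+1} − 1)/4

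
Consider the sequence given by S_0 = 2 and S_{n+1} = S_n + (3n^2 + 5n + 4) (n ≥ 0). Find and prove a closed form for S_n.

Claim: S_n = n^3 + n^2 + 2n + 2.

Base case: S_0 = 2, and 0^3 + 0^2 + 2·0 + 2 = 2.
Assume S_m = m^3 + m^2 + 2m + 2.
Then S_{m+1} = S_m + (3m^2 + 5m + 4) = (m^3 + m^2 + 2m + 2) + (3m^2 + 5m + 4) = m^3 + 4m^2 + 7m + 6,
and (m+1)^3 + (m+1)^2 + 2·(m+1) + 2 = m^3 + 4m^2 + 7m + 6.
Hence S_n = n^3 + n^2 + 2n + 2 for every n ≥ 0, by induction.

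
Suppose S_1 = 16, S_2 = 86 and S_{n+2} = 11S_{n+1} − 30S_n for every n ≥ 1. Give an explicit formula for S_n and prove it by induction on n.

Claim: S_n = 2·5^n + 6^n.

Base cases: S_1 = 16 and 2·5^1 + 6^1 = 16; S_2 = 86 and 2·5^2 + 6^2 = 86.
Assume S_j = 2·5^j + 6^j for all 1 ≤ j ≤ r, where r ≥ 2.
Then S_{r+1} = 11S_r − 30S_{r−1} = 11·(2·5^r + 6^r) − 30·(2·5^{r−1} + 6^{r−1}) = 2·(11·5 − 30)5^{r−1} + (11·6 − 30)6^{r−1} = 50·5^{r−1} + 36·6^{r−1} = 2·5^{r+1} + 6^{r+1}.
So the formula holds for r+1, and by strong induction S_n = 2·5^n + 6^n for all n ≥ 1.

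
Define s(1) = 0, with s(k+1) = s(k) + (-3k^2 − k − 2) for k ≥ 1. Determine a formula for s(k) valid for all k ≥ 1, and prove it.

Claim: s(k) = -k^3 + k^2 − 2k + 2.

Base case: s(1) = 0, and -1^3 + 1^2 − 2·1 + 2 = 0.
Assume s(r) = -r^3 + r^2 − 2r + 2.
Then s(r+1) = s(r) + (-3r^2 − r − 2) = (-r^3 + r^2 − 2r + 2) + (-3r^2 − r − 2) = -r^3 − 2r^2 − 3r,
and -(r+1)^3 + (r+1)^2 − 2·(r+1) + 2 = -r^3 − 2r^2 − 3r.
By induction, s(k) = -k^3 + k^2 − 2k + 2 for all k ≥ 1.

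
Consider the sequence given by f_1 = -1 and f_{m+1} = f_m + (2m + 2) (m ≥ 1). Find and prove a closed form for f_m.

Claim: f_m = m^2 + m − 3.

Base case: f_1 = -1, and 1^2 + 1 − 3 = -1.
Assume f_r = r^2 + r − 3.
Then f_{r+1} = f_r + (2r + 2) = (r^2 + r − 3) + (2r + 2) = r^2 + 3r − 1,
and (r+1)^2 + (r+1) − 3 = r^2 + 3r − 1.
This completes the inductive step, so f_m = m^2 + m − 3 for all m ≥ 1.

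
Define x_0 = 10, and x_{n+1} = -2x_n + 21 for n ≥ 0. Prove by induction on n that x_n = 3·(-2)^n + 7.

Base case: x_0 = 10, and 3·(-2)^0 + 7 = 3 + 7 = 10.
Assume x_k = 3·(-2)^k + 7 for some k ≥ 0.
Then x_{k+1} = -2x_k + 21 = -2·(3·(-2)^k + 7) + 21 = -6·(-2)^k − 14 + 21 = 3·(-2)^{k+1} + 7.
So the formula holds for k+1, and by induction x_n = 3·(-2)^n + 7 for all n ≥ 0.

x_n = 3·(-2)^n + 7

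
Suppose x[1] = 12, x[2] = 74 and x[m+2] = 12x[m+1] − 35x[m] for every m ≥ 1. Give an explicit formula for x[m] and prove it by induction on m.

Claim: x[m] = 5^m + 7^m.

Base cases: x[1] = 12 and 5^1 + 7^1 = 12; x[2] = 74 and 5^2 + 7^2 = 74.
Assume x[j] = 5^j + 7^j for all 1 ≤ j ≤ k, where k ≥ 2.
Then x[k+1] = 12x[k] − 35x[k−1] = 12·(5^k + 7^k) − 35·(5^{k−1} + 7^{k−1}) = (12·5 − 35)5^{k−1} + (12·7 − 35)7^{k−1} = 25·5^{k−1} + 49·7^{k−1} = 5^{k+1} + 7^{k+1}.
By strong induction, x[m] = 5^m + 7^m for all m ≥ 1.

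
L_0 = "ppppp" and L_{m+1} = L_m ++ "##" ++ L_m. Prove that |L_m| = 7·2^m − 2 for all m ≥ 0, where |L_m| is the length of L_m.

Base case: |L_0| = 5, and 7·2^0 − 2 = 5.
Assume |L_k| = 7·2^k − 2.
Then |L_{k+1}| = |L_k| + 2 + |L_k| = 2|L_k| + 2 = 2(7·2^k − 2) + 2 = 7·2^{k+1} − 4 + 2 = 7·2^{k+1} − 2.
This completes the inductive step, so |L_m| = 7·2^m − 2 for all m ≥ 0.

|L_m| = 7·2^m − 2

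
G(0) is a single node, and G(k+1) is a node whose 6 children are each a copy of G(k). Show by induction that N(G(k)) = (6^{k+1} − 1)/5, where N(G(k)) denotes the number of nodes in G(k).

Base case: N(G(0)) = 1, and (6^{0+1} − 1)/5 = 1.
Assume N(G(j)) = (6^{j+1} − 1)/5.
Then N(G(j+1)) = 1 + 6N(G(j)) = 1 + 6·(6^{j+1} − 1)/5 = 1 + (6^{j+2} − 6)/5 = (5 + 6^{j+2} − 6)/5 = (6^{j+2} − 1)/5.
Hence N(G(k)) = (6^{k+1} − 1)/5 for every k ≥ 0, by induction.

N(G(k)) = (6^{k+1} − 1)/5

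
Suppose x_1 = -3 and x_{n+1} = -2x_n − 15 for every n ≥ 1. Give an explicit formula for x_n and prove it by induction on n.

Claim: x_n = -(-2)^n − 5.

Base case: x_1 = -3, and -(-2)^1 − 5 = 2 − 5 = -3.
Assume x_r = -(-2)^r − 5 for some r ≥ 1.
Then x_{r+1} = -2x_r − 15 = -2·(-(-2)^r − 5) − 15 = 2·(-2)^r + 10 − 15 = -(-2)^{r+1} − 5.
Hence x_n = -(-2)^n − 5 for every n ≥ 1, by induction.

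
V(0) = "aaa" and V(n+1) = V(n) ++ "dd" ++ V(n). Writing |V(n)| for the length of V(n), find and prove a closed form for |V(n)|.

Claim: |V(n)| = 5·2^n − 2.

Base case: |V(0)| = 3, and 5·2^0 − 2 = 3.
Assume |V(k)| = 5·2^k − 2.
Then |V(k+1)| = |V(k)| + 2 + |V(k)| = 2|V(k)| + 2 = 2(5·2^k − 2) + 2 = 5·2^{k+1} − 4 + 2 = 5·2^{k+1} − 2.
By induction, |V(n)| = 5·2^n − 2 for all n ≥ 0.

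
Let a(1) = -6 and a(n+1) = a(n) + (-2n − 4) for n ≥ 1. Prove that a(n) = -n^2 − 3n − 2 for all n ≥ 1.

Base case: a(1) = -6, and -1^2 − 3·1 − 2 = -6.
Assume a(j) = -j^2 − 3j − 2.
Then a(j+1) = a(j) + (-2j − 4) = (-j^2 − 3j − 2) + (-2j − 4) = -j^2 − 5j − 6,
and -(j+1)^2 − 3·(j+1) − 2 = -j^2 − 5j − 6.
By induction, a(n) = -n^2 − 3n − 2 for all n ≥ 1.

a(n) = -n^2 − 3n − 2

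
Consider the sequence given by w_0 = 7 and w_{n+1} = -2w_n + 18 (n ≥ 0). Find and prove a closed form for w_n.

Claim: w_n = (-2)^n + 6.

Base case: w_0 = 7, and (-2)^0 + 6 = 1 + 6 = 7.
Assume w_m = (-2)^m + 6 for some m ≥ 0.
Then w_{m+1} = -2w_m + 18 = -2·((-2)^m + 6) + 18 = -2·(-2)^m − 12 + 18 = (-2)^{m+1} + 6.
So the formula holds for m+1, and by induction w_n = (-2)^n + 6 for all n ≥ 0.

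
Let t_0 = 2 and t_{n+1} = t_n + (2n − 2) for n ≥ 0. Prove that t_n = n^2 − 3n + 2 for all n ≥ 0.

Base case: t_0 = 2, and 0^2 − 3·0 + 2 = 2.
Assume t_r = r^2 − 3r + 2.
Then t_{r+1} = t_r + (2r − 2) = (r^2 − 3r + 2) + (2r − 2) = r^2 − r,
and (r+1)^2 − 3·(r+1) + 2 = r^2 − r.
By induction, t_n = n^2 − 3n + 2 for all n ≥ 0.

t_n = n^2 − 3n + 2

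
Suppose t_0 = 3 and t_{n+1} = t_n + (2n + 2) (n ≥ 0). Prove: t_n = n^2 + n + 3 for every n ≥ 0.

Base case: t_0 = 3, and 0^2 + 0 + 3 = 3.
Assume t_j = j^2 + j + 3.
Then t_{j+1} = t_j + (2j + 2) = (j^2 + j + 3) + (2j + 2) = j^2 + 3j + 5,
and (j+1)^2 + (j+1) + 3 = j^2 + 3j + 5.
This completes the inductive step, so t_n = n^2 + n + 3 for all n ≥ 0.

t_n = n^2 + n + 3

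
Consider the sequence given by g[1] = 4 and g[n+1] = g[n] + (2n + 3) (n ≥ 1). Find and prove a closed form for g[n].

Claim: g[n] = n^2 + 2n + 1.

Base case: g[1] = 4, and 1^2 + 2·1 + 1 = 4.
Assume g[r] = r^2 + 2r + 1.
Then g[r+1] = g[r] + (2r + 3) = (r^2 + 2r + 1) + (2r + 3) = r^2 + 4r + 4,
and (r+1)^2 + 2·(r+1) + 1 = r^2 + 4r + 4.
This completes the inductive step, so g[n] = n^2 + 2n + 1 for all n ≥ 1.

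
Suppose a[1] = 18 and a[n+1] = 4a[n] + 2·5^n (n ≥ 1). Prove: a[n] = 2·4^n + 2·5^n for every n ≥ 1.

Base case: a[1] = 18, and 2·4^1 + 2·5^1 = 8 + 10 = 18.
Assume a[j] = 2·4^j + 2·5^j for some j ≥ 1.
Then a[j+1] = 4a[j] + 2·5^j = 4·(2·4^j + 2·5^j) + 2·5^j = 2·4^{j+1} + 8·5^j + 2·5^j = 2·4^{j+1} + 10·5^j = 2·4^{j+1} + 2·5^{j+1}.
So the formula holds for j+1, and by induction a[n] = 2·4^n + 2·5^n for all n ≥ 1.

a[n] = 2·4^n + 2·5^n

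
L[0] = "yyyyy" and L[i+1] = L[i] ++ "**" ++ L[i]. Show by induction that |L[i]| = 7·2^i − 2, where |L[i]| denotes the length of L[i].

Base case: |L[0]| = 5, and 7·2^0 − 2 = 5.
Assume |L[j]| = 7·2^j − 2.
Then |L[j+1]| = |L[j]| + 2 + |L[j]| = 2|L[j]| + 2 = 2(7·2^j − 2) + 2 = 7·2^{j+1} − 4 + 2 = 7·2^{j+1} − 2.
This completes the inductive step, so |L[i]| = 7·2^i − 2 for all i ≥ 0.

|L[i]| = 7·2^i − 2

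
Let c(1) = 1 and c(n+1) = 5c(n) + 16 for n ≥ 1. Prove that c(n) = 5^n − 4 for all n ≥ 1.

Base case: c(1) = 1, and 5^1 − 4 = 5 − 4 = 1.
Assume c(k) = 5^k − 4 for some k ≥ 1.
Then c(k+1) = 5c(k) + 16 = 5·(5^k − 4) + 16 = 5^{k+1} − 20 + 16 = 5^{k+1} − 4.
By induction, c(n) = 5^n − 4 for all n ≥ 1.

c(n) = 5^n − 4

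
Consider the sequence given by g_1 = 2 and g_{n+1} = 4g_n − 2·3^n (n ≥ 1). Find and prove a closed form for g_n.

Claim: g_n = -4^n + 2·3^n.

Base case: g_1 = 2, and -4^1 + 2·3^1 = -4 + 6 = 2.
Assume g_k = -4^k + 2·3^k for some k ≥ 1.
Then g_{k+1} = 4g_k − 2·3^k = 4·(-4^k + 2·3^k) − 2·3^k = -4^{k+1} + 8·3^k − 2·3^k = -4^{k+1} + 6·3^k = -4^{k+1} + 2·3^{k+1}.
By induction, g_n = -4^n + 2·3^n for all n ≥ 1.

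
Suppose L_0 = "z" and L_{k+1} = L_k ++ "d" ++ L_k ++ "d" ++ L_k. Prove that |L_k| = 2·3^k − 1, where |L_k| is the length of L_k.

Base case: |L_0| = 1, and 2·3^0 − 1 = 1.
Assume |L_r| = 2·3^r − 1.
Then |L_{r+1}| = 3|L_r| + 2 = 3(2·3^r − 1) + 2 = 2·3^{r+1} − 3 + 2 = 2·3^{r+1} − 1.
So the formula holds for r+1, and by induction |L_k| = 2·3^k − 1 for all k ≥ 0.

|L_k| = 2·3^k − 1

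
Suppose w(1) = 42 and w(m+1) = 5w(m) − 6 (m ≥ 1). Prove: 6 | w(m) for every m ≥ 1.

Base case: w(1) = 42 = 6·7, so 6 | w(1).
Assume 6 | w(j), so w(j) = 6t for some integer t.
Then w(j+1) = 5w(j) − 6 = 5·(6t) − 6 = 6(5t − 1), so 6 | w(j+1).
By induction, 6 | w(m) for all m ≥ 1.

6 | w(m)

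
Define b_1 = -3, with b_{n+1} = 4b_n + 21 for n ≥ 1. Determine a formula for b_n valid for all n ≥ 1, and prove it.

Claim: b_n = 4^n − 7.

Base case: b_1 = -3, and 4^1 − 7 = 4 − 7 = -3.
Assume b_m = 4^m − 7 for some m ≥ 1.
Then b_{m+1} = 4b_m + 21 = 4·(4^m − 7) + 21 = 4^{m+1} − 28 + 21 = 4^{m+1} − 7.
By induction, b_n = 4^n − 7 for all n ≥ 1.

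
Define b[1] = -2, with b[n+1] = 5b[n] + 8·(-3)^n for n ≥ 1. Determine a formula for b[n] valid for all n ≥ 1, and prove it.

Claim: b[n] = -5^n − (-3)^n.

Base case: b[1] = -2, and -5^1 − (-3)^1 = -5 + 3 = -2.
Assume b[r] = -5^r − (-3)^r for some r ≥ 1.
Then b[r+1] = 5b[r] + 8·(-3)^r = 5·(-5^r − (-3)^r) + 8·(-3)^r = -5^{r+1} − 5·(-3)^r + 8·(-3)^r = -5^{r+1} + 3·(-3)^r = -5^{r+1} − (-3)^{r+1}.
Hence b[n] = -5^n − (-3)^n for every n ≥ 1, by induction.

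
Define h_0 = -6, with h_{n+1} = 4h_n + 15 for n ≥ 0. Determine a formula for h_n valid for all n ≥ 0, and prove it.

Claim: h_n = -4^n − 5.

Base case: h_0 = -6, and -4^0 − 5 = -1 − 5 = -6.
Assume h_j = -4^j − 5 for some j ≥ 0.
Then h_{j+1} = 4h_j + 15 = 4·(-4^j − 5) + 15 = -4^{j+1} − 20 + 15 = -4^{j+1} − 5.
This completes the inductive step, so h_n = -4^n − 5 for all n ≥ 0.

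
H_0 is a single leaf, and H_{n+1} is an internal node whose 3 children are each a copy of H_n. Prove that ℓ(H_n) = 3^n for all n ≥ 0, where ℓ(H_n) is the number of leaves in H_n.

Base case: ℓ(H_0) = 1, and 3^0 = 1.
Assume ℓ(H_m) = 3^m.
Then ℓ(H_{m+1}) = 3·ℓ(H_m) = 3·3^m = 3^{m+1}.
Hence ℓ(H_n) = 3^n for every n ≥ 0, by induction.

ℓ(H_n) = 3^n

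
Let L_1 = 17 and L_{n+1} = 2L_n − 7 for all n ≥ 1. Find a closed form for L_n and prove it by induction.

Claim: L_n = 5·2^n + 7.

Base case: L_1 = 17, and 5·2^1 + 7 = 10 + 7 = 17.
Assume L_k = 5·2^k + 7 for some k ≥ 1.
Then L_{k+1} = 2L_k − 7 = 2·(5·2^k + 7) − 7 = 10·2^k + 14 − 7 = 5·2^{k+1} + 7.
By induction, L_n = 5·2^n + 7 for all n ≥ 1.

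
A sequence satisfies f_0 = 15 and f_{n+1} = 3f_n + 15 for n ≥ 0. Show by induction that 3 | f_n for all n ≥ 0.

Base case: f_0 = 15 = 3·5, so 3 | f_0.
Assume 3 | f_r, so f_r = 3t for some integer t.
Then f_{r+1} = 3f_r + 15 = 3·(3t) + 15 = 3(3t + 5), so 3 | f_{r+1}.
Hence 3 | f_n for every n ≥ 0, by induction.

3 | f_n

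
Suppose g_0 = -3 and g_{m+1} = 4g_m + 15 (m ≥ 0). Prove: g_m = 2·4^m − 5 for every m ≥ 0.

Base case: g_0 = -3, and 2·4^0 − 5 = 2 − 5 = -3.
Assume g_r = 2·4^r − 5 for some r ≥ 0.
Then g_{r+1} = 4g_r + 15 = 4·(2·4^r − 5) + 15 = 8·4^r − 20 + 15 = 2·4^{r+1} − 5.
Hence g_m = 2·4^m − 5 for every m ≥ 0, by induction.

g_m = 2·4^m − 5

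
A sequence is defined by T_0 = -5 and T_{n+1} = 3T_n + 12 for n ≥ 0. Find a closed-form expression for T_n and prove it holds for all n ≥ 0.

Claim: T_n = 3^n − 6.

Base case: T_0 = -5, and 3^0 − 6 = 1 − 6 = -5.
Assume T_k = 3^k − 6 for some k ≥ 0.
Then T_{k+1} = 3T_k + 12 = 3·(3^k − 6) + 12 = 3^{k+1} − 18 + 12 = 3^{k+1} − 6.
So the formula holds for k+1, and by induction T_n = 3^n − 6 for all n ≥ 0.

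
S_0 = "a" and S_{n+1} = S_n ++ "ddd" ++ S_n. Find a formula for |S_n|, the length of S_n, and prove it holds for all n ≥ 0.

Claim: |S_n| = 2^{n+2} − 3.

Base case: |S_0| = 1, and 2^{0+2} − 3 = 1.
Assume |S_k| = 2^{k+2} − 3.
Then |S_{k+1}| = |S_k| + 3 + |S_k| = 2|S_k| + 3 = 2(2^{k+2} − 3) + 3 = 2^{k+3} − 6 + 3 = 2^{k+3} − 3.
So the formula holds for k+1, and by induction |S_n| = 2^{n+2} − 3 for all n ≥ 0.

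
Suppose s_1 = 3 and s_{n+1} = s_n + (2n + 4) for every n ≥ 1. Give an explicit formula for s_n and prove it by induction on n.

Claim: s_n = n^2 + 3n − 1.

Base case: s_1 = 3, and 1^2 + 3·1 − 1 = 3.
Assume s_r = r^2 + 3r − 1.
Then s_{r+1} = s_r + (2r + 4) = (r^2 + 3r − 1) + (2r + 4) = r^2 + 5r + 3,
and (r+1)^2 + 3·(r+1) − 1 = r^2 + 5r + 3.
By induction, s_n = n^2 + 3n − 1 for all n ≥ 1.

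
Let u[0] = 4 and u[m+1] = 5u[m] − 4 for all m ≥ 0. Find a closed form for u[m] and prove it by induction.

Claim: u[m] = 3·5^m + 1.

Base case: u[0] = 4, and 3·5^0 + 1 = 3 + 1 = 4.
Assume u[r] = 3·5^r + 1 for some r ≥ 0.
Then u[r+1] = 5u[r] − 4 = 5·(3·5^r + 1) − 4 = 15·5^r + 5 − 4 = 3·5^{r+1} + 1.
Hence u[m] = 3·5^m + 1 for every m ≥ 0, by induction.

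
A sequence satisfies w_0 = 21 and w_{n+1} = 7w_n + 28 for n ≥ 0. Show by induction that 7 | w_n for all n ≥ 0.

Base case: w_0 = 21 = 7·3, so 7 | w_0.
Assume 7 | w_r, so w_r = 7t for some integer t.
Then w_{r+1} = 7w_r + 28 = 7·(7t) + 28 = 7(7t + 4), so 7 | w_{r+1}.
Hence 7 | w_n for every n ≥ 0, by induction.

7 | w_n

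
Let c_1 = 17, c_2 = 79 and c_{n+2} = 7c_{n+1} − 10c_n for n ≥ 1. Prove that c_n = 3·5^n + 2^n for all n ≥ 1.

Base cases: c_1 = 17 and 3·5^1 + 2^1 = 17; c_2 = 79 and 3·5^2 + 2^2 = 79.
Assume c_j = 3·5^j + 2^j for all 1 ≤ j ≤ m, where m ≥ 2.
Then c_{m+1} = 7c_m − 10c_{m−1} = 7·(3·5^m + 2^m) − 10·(3·5^{m−1} + 2^{m−1}) = 3·(7·5 − 10)5^{m−1} + (7·2 − 10)2^{m−1} = 75·5^{m−1} + 4·2^{m−1} = 3·5^{m+1} + 2^{m+1}.
This completes the inductive step, so c_n = 3·5^n + 2^n for all n ≥ 1.

c_n = 3·5^n + 2^n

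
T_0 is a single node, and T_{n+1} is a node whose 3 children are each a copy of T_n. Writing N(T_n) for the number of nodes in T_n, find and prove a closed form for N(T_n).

Claim: N(T_n) = (3^{n+1} − 1)/2.

Base case: N(T_0) = 1, and (3^{0+1} − 1)/2 = 1.
Assume N(T_k) = (3^{k+1} − 1)/2.
Then N(T_{k+1}) = 1 + 3N(T_k) = 1 + 3·(3^{k+1} − 1)/2 = 1 + (3^{k+2} − 3)/2 = (2 + 3^{k+2} − 3)/2 = (3^{k+2} − 1)/2.
By induction, N(T_n) = (3^{n+1} − 1)/2 for all n ≥ 0.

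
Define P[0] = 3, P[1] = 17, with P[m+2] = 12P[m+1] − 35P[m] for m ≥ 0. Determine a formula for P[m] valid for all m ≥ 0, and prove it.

Claim: P[m] = 2·5^m + 7^m.

Base cases: P[0] = 3 and 2·5^0 + 7^0 = 3; P[1] = 17 and 2·5^1 + 7^1 = 17.
Assume P[i] = 2·5^i + 7^i for all 0 ≤ i ≤ j, where j ≥ 1.
Then P[j+1] = 12P[j] − 35P[j−1] = 12·(2·5^j + 7^j) − 35·(2·5^{j−1} + 7^{j−1}) = 2·(12·5 − 35)5^{j−1} + (12·7 − 35)7^{j−1} = 50·5^{j−1} + 49·7^{j−1} = 2·5^{j+1} + 7^{j+1}.
This completes the inductive step, so P[m] = 2·5^m + 7^m for all m ≥ 0.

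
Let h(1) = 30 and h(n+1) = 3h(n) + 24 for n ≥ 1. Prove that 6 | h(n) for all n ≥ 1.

Base case: h(1) = 30 = 6·5, so 6 | h(1).
Assume 6 | h(j), so h(j) = 6t for some integer t.
Then h(j+1) = 3h(j) + 24 = 3·(6t) + 24 = 6(3t + 4), so 6 | h(j+1).
By induction, 6 | h(n) for all n ≥ 1.

6 | h(n)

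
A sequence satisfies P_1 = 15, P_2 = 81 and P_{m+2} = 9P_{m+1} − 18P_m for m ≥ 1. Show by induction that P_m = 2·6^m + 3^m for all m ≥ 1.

Base cases: P_1 = 15 and 2·6^1 + 3^1 = 15; P_2 = 81 and 2·6^2 + 3^2 = 81.
Assume P_j = 2·6^j + 3^j for all 1 ≤ j ≤ r, where r ≥ 2.
Then P_{r+1} = 9P_r − 18P_{r−1} = 9·(2·6^r + 3^r) − 18·(2·6^{r−1} + 3^{r−1}) = 2·(9·6 − 18)6^{r−1} + (9·3 − 18)3^{r−1} = 72·6^{r−1} + 9·3^{r−1} = 2·6^{r+1} + 3^{r+1}.
Hence P_m = 2·6^m + 3^m for every m ≥ 1, by strong induction.

P_m = 2·6^m + 3^m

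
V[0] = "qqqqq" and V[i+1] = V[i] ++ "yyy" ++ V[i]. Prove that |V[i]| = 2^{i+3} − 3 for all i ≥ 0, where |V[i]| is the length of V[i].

Base case: |V[0]| = 5, and 2^{0+3} − 3 = 5.
Assume |V[r]| = 2^{r+3} − 3.
Then |V[r+1]| = |V[r]| + 3 + |V[r]| = 2|V[r]| + 3 = 2(2^{r+3} − 3) + 3 = 2^{r+1+3} − 6 + 3 = 2^{r+1+3} − 3.
This completes the inductive step, so |V[i]| = 2^{i+3} − 3 for all i ≥ 0.

|V[i]| = 2^{i+3} − 3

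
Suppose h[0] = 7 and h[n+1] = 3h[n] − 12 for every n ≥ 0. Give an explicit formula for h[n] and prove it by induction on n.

Claim: h[n] = 3^n + 6.

Base case: h[0] = 7, and 3^0 + 6 = 1 + 6 = 7.
Assume h[j] = 3^j + 6 for some j ≥ 0.
Then h[j+1] = 3h[j] − 12 = 3·(3^j + 6) − 12 = 3^{j+1} + 18 − 12 = 3^{j+1} + 6.
So the formula holds for j+1, and by induction h[n] = 3^n + 6 for all n ≥ 0.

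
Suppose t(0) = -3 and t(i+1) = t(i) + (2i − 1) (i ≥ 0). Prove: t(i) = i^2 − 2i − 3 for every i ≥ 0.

Base case: t(0) = -3, and 0^2 − 2·0 − 3 = -3.
Assume t(j) = j^2 − 2j − 3.
Then t(j+1) = t(j) + (2j − 1) = (j^2 − 2j − 3) + (2j − 1) = j^2 − 4,
and (j+1)^2 − 2·(j+1) − 3 = j^2 − 4.
Hence t(i) = i^2 − 2i − 3 for every i ≥ 0, by induction.

t(i) = i^2 − 2i − 3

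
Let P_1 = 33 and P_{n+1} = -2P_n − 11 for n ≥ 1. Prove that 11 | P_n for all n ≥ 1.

Base case: P_1 = 33 = 11·3, so 11 | P_1.
Assume 11 | P_r, so P_r = 11t for some integer t.
Then P_{r+1} = -2P_r − 11 = -2·(11t) − 11 = 11(-2t − 1), so 11 | P_{r+1}.
This completes the inductive step, so 11 | P_n for all n ≥ 1.

11 | P_n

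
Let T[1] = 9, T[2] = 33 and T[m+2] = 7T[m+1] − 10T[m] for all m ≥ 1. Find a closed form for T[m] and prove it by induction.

Claim: T[m] = 5^m + 2·2^m.

Base cases: T[1] = 9 and 5^1 + 2·2^1 = 9; T[2] = 33 and 5^2 + 2·2^2 = 33.
Assume T[j] = 5^j + 2·2^j for all 1 ≤ j ≤ k, where k ≥ 2.
Then T[k+1] = 7T[k] − 10T[k−1] = 7·(5^k + 2·2^k) − 10·(5^{k−1} + 2·2^{k−1}) = (7·5 − 10)5^{k−1} + 2·(7·2 − 10)2^{k−1} = 25·5^{k−1} + 8·2^{k−1} = 5^{k+1} + 2·2^{k+1}.
By strong induction, T[m] = 5^m + 2·2^m for all m ≥ 1.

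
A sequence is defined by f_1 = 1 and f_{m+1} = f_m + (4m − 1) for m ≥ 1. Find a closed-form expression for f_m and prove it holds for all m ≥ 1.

Claim: f_m = 2m^2 − 3m + 2.

Base case: f_1 = 1, and 2·1^2 − 3·1 + 2 = 1.
Assume f_r = 2r^2 − 3r + 2.
Then f_{r+1} = f_r + (4r − 1) = (2r^2 − 3r + 2) + (4r − 1) = 2r^2 + r + 1,
and 2·(r+1)^2 − 3·(r+1) + 2 = 2r^2 + r + 1.
By induction, f_m = 2m^2 − 3m + 2 for all m ≥ 1.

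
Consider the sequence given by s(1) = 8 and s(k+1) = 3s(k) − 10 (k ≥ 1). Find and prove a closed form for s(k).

Claim: s(k) = 3^k + 5.

Base case: s(1) = 8, and 3^1 + 5 = 3 + 5 = 8.
Assume s(r) = 3^r + 5 for some r ≥ 1.
Then s(r+1) = 3s(r) − 10 = 3·(3^r + 5) − 10 = 3^{r+1} + 15 − 10 = 3^{r+1} + 5.
Hence s(k) = 3^k + 5 for every k ≥ 1, by induction.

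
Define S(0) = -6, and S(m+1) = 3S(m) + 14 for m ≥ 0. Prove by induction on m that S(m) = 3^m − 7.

Base case: S(0) = -6, and 3^0 − 7 = 1 − 7 = -6.
Assume S(r) = 3^r − 7 for some r ≥ 0.
Then S(r+1) = 3S(r) + 14 = 3·(3^r − 7) + 14 = 3^{r+1} − 21 + 14 = 3^{r+1} − 7.
So the formula holds for r+1, and by induction S(m) = 3^m − 7 for all m ≥ 0.

S(m) = 3^m − 7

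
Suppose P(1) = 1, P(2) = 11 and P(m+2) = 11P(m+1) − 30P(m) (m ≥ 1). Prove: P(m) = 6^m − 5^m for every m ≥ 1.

Base cases: P(1) = 1 and 6^1 − 5^1 = 1; P(2) = 11 and 6^2 − 5^2 = 11.
Assume P(j) = 6^j − 5^j for all 1 ≤ j ≤ r, where r ≥ 2.
Then P(r+1) = 11P(r) − 30P(r−1) = 11·(6^r − 5^r) − 30·(6^{r−1} − 5^{r−1}) = (11·6 − 30)6^{r−1} − (11·5 − 30)5^{r−1} = 36·6^{r−1} − 25·5^{r−1} = 6^{r+1} − 5^{r+1}.
This completes the inductive step, so P(m) = 6^m − 5^m for all m ≥ 1.

P(m) = 6^m − 5^m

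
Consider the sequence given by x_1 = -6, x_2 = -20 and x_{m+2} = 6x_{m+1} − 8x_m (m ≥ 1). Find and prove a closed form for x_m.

Claim: x_m = -2^m − 4^m.

Base cases: x_1 = -6 and -2^1 − 4^1 = -6; x_2 = -20 and -2^2 − 4^2 = -20.
Assume x_i = -2^i − 4^i for all 1 ≤ i ≤ j, where j ≥ 2.
Then x_{j+1} = 6x_j − 8x_{j−1} = 6·(-2^j − 4^j) − 8·(-2^{j−1} − 4^{j−1}) = -(6·2 − 8)2^{j−1} − (6·4 − 8)4^{j−1} = -4·2^{j−1} − 16·4^{j−1} = -2^{j+1} − 4^{j+1}.
This completes the inductive step, so x_m = -2^m − 4^m for all m ≥ 1.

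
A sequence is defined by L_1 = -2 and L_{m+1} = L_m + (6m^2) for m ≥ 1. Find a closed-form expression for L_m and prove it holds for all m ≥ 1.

Claim: L_m = 2m^3 − 3m^2 + m − 2.

Base case: L_1 = -2, and 2·1^3 − 3·1^2 + 1 − 2 = -2.
Assume L_j = 2j^3 − 3j^2 + j − 2.
Then L_{j+1} = L_j + (6j^2) = (2j^3 − 3j^2 + j − 2) + (6j^2) = 2j^3 + 3j^2 + j − 2,
and 2·(j+1)^3 − 3·(j+1)^2 + (j+1) − 2 = 2j^3 + 3j^2 + j − 2.
This completes the inductive step, so L_m = 2m^3 − 3m^2 + m − 2 for all m ≥ 1.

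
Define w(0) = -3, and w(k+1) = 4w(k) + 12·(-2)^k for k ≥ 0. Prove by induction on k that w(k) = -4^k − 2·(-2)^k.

Base case: w(0) = -3, and -4^0 − 2·(-2)^0 = -1 − 2 = -3.
Assume w(r) = -4^r − 2·(-2)^r for some r ≥ 0.
Then w(r+1) = 4w(r) + 12·(-2)^r = 4·(-4^r − 2·(-2)^r) + 12·(-2)^r = -4^{r+1} − 8·(-2)^r + 12·(-2)^r = -4^{r+1} + 4·(-2)^r = -4^{r+1} − 2·(-2)^{r+1}.
So the formula holds for r+1, and by induction w(k) = -4^k − 2·(-2)^k for all k ≥ 0.

w(k) = -4^k − 2·(-2)^k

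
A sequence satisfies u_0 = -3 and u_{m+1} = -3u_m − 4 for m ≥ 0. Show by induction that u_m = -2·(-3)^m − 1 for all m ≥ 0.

Base case: u_0 = -3, and -2·(-3)^0 − 1 = -2 − 1 = -3.
Assume u_k = -2·(-3)^k − 1 for some k ≥ 0.
Then u_{k+1} = -3u_k − 4 = -3·(-2·(-3)^k − 1) − 4 = 6·(-3)^k + 3 − 4 = -2·(-3)^{k+1} − 1.
By induction, u_m = -2·(-3)^m − 1 for all m ≥ 0.

u_m = -2·(-3)^m − 1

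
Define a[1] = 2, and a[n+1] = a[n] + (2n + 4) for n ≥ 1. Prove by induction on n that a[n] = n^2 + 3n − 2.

Base case: a[1] = 2, and 1^2 + 3·1 − 2 = 2.
Assume a[j] = j^2 + 3j − 2.
Then a[j+1] = a[j] + (2j + 4) = (j^2 + 3j − 2) + (2j + 4) = j^2 + 5j + 2,
and (j+1)^2 + 3·(j+1) − 2 = j^2 + 5j + 2.
This completes the inductive step, so a[n] = n^2 + 3n − 2 for all n ≥ 1.

a[n] = n^2 + 3n − 2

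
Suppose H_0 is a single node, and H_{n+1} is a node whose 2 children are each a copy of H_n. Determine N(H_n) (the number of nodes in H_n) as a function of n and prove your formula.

Claim: N(H_n) = 2^{n+1} − 1.

Base case: N(H_0) = 1, and 2^{0+1} − 1 = 1.
Assume N(H_j) = 2^{j+1} − 1.
Then N(H_{j+1}) = 1 + 2N(H_j) = 1 + 2(2^{j+1} − 1) = 2^{j+2} − 2 + 1 = 2^{j+2} − 1.
So the formula holds for j+1, and by induction N(H_n) = 2^{n+1} − 1 for all n ≥ 0.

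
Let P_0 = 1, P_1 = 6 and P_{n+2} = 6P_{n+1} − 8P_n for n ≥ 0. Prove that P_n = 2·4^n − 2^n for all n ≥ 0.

Base cases: P_0 = 1 and 2·4^0 − 2^0 = 1; P_1 = 6 and 2·4^1 − 2^1 = 6.
Assume P_j = 2·4^j − 2^j for all 0 ≤ j ≤ r, where r ≥ 1.
Then P_{r+1} = 6P_r − 8P_{r−1} = 6·(2·4^r − 2^r) − 8·(2·4^{r−1} − 2^{r−1}) = 2·(6·4 − 8)4^{r−1} − (6·2 − 8)2^{r−1} = 32·4^{r−1} − 4·2^{r−1} = 2·4^{r+1} − 2^{r+1}.
Hence P_n = 2·4^n − 2^n for every n ≥ 0, by strong induction.

P_n = 2·4^n − 2^n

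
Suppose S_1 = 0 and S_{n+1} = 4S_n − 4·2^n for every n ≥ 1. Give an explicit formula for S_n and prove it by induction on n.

Claim: S_n = -4^n + 2·2^n.

Base case: S_1 = 0, and -4^1 + 2·2^1 = -4 + 4 = 0.
Assume S_k = -4^k + 2·2^k for some k ≥ 1.
Then S_{k+1} = 4S_k − 4·2^k = 4·(-4^k + 2·2^k) − 4·2^k = -4^{k+1} + 8·2^k − 4·2^k = -4^{k+1} + 4·2^k = -4^{k+1} + 2·2^{k+1}.
This completes the inductive step, so S_n = -4^n + 2·2^n for all n ≥ 1.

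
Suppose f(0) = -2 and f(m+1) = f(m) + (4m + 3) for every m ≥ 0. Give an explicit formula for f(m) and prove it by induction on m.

Claim: f(m) = 2m^2 + m − 2.

Base case: f(0) = -2, and 2·0^2 + 0 − 2 = -2.
Assume f(j) = 2j^2 + j − 2.
Then f(j+1) = f(j) + (4j + 3) = (2j^2 + j − 2) + (4j + 3) = 2j^2 + 5j + 1,
and 2·(j+1)^2 + (j+1) − 2 = 2j^2 + 5j + 1.
This completes the inductive step, so f(m) = 2m^2 + m − 2 for all m ≥ 0.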